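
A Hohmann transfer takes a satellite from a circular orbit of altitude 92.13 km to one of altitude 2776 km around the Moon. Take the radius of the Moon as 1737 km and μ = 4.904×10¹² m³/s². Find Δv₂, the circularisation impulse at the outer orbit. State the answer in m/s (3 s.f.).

Δv ≈ 251 m/s

r₁ = 1737 + 92.13 = 1829.1 km = 1.8291×10⁶ m.
r₂ = 1737 + 2776 = 4513.0 km = 4.5130×10⁶ m.
Transfer ellipse a_t = (r₁ + r₂)/2 = 3.171×10⁶ m.
At r₁: circular v_c1 = √(μ/r₁) = 1637 m/s; transfer-perilune v_p = √[μ(2/r₁ − 1/a_t)] = 1953 m/s.
At r₂: circular v_c2 = √(μ/r₂) = 1042 m/s; transfer-apolune v_a = √[μ(2/r₂ − 1/a_t)] = 791.7 m/s.
Δv₂ = v_c2 − v_a = 250.7 m/s.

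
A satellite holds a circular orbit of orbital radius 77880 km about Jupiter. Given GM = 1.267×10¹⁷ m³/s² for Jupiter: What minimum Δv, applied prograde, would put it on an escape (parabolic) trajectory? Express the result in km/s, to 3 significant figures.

r = 77880 km = 7.788×10⁷ m.
Circular speed v_c = √(μ/r) = 40330 m/s.
Escape speed v_esc = √(2μ/r) = √2 × v_c = 57040 m/s.
Δv = v_esc − v_c = 16710 m/s = 16.71 km/s.

Δv ≈ 16.7 km/s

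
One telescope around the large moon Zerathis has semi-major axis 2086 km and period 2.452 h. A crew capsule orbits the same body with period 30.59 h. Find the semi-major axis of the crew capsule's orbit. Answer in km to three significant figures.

a₂ ≈ 11200 km

Kepler's third law: a³ ∝ T², so a₂ = a₁ (T₂/T₁)^(2/3).
T₂/T₁ = 12.48, (T₂/T₁)^(2/3) = 5.379.
a₂ = 2086 × 5.379 = 11220 km.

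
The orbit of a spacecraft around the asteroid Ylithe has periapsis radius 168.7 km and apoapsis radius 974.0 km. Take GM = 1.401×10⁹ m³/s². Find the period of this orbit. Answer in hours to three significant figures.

T ≈ 20.1 hours

Semi-major axis a = (r_p + r_a)/2 = (168.70 + 974.00)/2 = 571.35 km = 5.714×10⁵ m.
By Kepler's third law T = 2π√(a³/μ) = 2π × 1.154×10⁴ = 7.250×10⁴ s.
= 20.14 hours.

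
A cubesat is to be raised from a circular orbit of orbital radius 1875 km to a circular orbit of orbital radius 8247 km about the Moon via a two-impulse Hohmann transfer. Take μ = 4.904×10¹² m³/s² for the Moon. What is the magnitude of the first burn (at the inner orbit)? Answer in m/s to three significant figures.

Δv ≈ 447 m/s

r₁ = 1875 km = 1.875×10⁶ m.
r₂ = 8247 km = 8.247×10⁶ m.
Transfer ellipse a_t = (r₁ + r₂)/2 = 5.061×10⁶ m.
At r₁: circular v_c1 = √(μ/r₁) = 1617 m/s; transfer-perilune v_p = √[μ(2/r₁ − 1/a_t)] = 2064 m/s.
Δv₁ = v_p − v_c1 = 447.2 m/s.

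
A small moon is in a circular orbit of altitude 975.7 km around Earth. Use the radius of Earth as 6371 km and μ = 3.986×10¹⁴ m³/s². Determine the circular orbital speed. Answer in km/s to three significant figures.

v ≈ 7.37 km/s

r = 6371 + 975.7 = 7346.7 km = 7.3467×10⁶ m.
For a circular orbit v = √(μ/r) = √(3.986×10¹⁴ / 7.347×10⁶) = √(5.426×10⁷) = 7366 m/s.
That is 7.366 km/s.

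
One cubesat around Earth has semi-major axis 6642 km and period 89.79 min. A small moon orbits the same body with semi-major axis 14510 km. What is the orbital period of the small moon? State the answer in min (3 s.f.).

Kepler's third law: T² ∝ a³, so T₂ = T₁ (a₂/a₁)^(3/2).
a₂/a₁ = 2.185, (a₂/a₁)^(3/2) = 3.229.
T₂ = 89.79 × 3.229 = 289.9 min.

T₂ ≈ 290 min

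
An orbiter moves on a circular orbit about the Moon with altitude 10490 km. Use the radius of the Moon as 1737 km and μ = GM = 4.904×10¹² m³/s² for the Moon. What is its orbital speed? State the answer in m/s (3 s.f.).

r = 1737 + 10490 = 12227 km = 1.2227×10⁷ m.
For a circular orbit v = √(μ/r) = √(4.904×10¹² / 1.223×10⁷) = √(4.011×10⁵) = 633.3 m/s.

v ≈ 633 m/s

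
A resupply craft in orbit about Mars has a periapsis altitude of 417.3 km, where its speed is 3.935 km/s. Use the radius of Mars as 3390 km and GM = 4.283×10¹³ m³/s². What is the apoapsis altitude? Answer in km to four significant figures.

r_p = 3390 + 417.3 = 3807.3 km = 3.807×10⁶ m.
Specific energy ε = v²/2 − μ/r = -3.507×10⁶ J/kg, so a = −μ/(2ε) = 6.106×10⁶ m.
The apsides satisfy r_p + r_a = 2a, so the apoapsis radius is 2a − r_p = 8.404×10⁶ m = 8404.3 km.
Apoapsis altitude = 8404.3 − 3390 = 5014.3 km.

apoapsis altitude ≈ 5014 km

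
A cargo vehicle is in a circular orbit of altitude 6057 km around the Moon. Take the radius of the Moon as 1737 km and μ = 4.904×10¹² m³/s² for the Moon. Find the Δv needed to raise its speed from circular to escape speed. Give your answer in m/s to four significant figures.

Δv ≈ 328.6 m/s

r = 1737 + 6057 = 7794.0 km = 7.7940×10⁶ m.
Circular speed v_c = √(μ/r) = 793.2 m/s.
Escape speed v_esc = √(2μ/r) = √2 × v_c = 1122 m/s.
Δv = v_esc − v_c = 328.6 m/s.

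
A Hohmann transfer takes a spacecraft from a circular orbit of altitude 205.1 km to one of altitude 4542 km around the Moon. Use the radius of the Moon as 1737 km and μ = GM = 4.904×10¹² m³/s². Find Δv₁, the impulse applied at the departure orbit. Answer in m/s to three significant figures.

r₁ = 1737 + 205.1 = 1942.1 km = 1.9421×10⁶ m.
r₂ = 1737 + 4542 = 6279.0 km = 6.2790×10⁶ m.
Transfer ellipse a_t = (r₁ + r₂)/2 = 4.111×10⁶ m.
At r₁: circular v_c1 = √(μ/r₁) = 1589 m/s; transfer-perilune v_p = √[μ(2/r₁ − 1/a_t)] = 1964 m/s.
Δv₁ = v_p − v_c1 = 374.9 m/s.

Δv ≈ 375 m/s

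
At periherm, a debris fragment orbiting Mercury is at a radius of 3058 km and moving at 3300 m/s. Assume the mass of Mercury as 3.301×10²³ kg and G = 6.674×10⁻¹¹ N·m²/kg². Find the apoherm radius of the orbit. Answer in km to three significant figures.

μ = GM = 6.674×10⁻¹¹ × 3.301×10²³ = 2.203×10¹³ m³/s².
r_p = 3.058×10⁶ m.
Specific energy ε = v²/2 − μ/r = -1.759×10⁶ J/kg, so a = −μ/(2ε) = 6.261×10⁶ m.
The apsides satisfy r_p + r_a = 2a, so the apoherm radius is 2a − r_p = 9.464×10⁶ m = 9464.2 km.

apoherm radius ≈ 9460 km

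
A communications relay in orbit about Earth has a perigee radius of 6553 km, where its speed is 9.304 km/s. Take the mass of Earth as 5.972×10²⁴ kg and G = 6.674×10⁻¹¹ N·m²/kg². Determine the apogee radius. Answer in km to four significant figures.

μ = GM = 6.674×10⁻¹¹ × 5.972×10²⁴ = 3.986×10¹⁴ m³/s².
r_p = 6.553×10⁶ m.
Specific energy ε = v²/2 − μ/r = -1.754×10⁷ J/kg, so a = −μ/(2ε) = 1.136×10⁷ m.
The apsides satisfy r_p + r_a = 2a, so the apogee radius is 2a − r_p = 1.617×10⁷ m = 16170 km.

apogee radius ≈ 16170 km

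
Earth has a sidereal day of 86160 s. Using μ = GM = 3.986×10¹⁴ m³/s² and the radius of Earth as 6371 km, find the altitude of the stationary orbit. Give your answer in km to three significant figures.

h_sync ≈ 35800 km

A synchronous orbit has period T, so by Kepler's third law a = (μT²/4π²)^(1/3).
μT²/4π² = 3.986×10¹⁴ × (8.616×10⁴)² / 39.48 = 7.495×10²² m³.
a = 4.216×10⁷ m = 42163 km.
Altitude h = a − R = 42163 − 6371 = 35792 km.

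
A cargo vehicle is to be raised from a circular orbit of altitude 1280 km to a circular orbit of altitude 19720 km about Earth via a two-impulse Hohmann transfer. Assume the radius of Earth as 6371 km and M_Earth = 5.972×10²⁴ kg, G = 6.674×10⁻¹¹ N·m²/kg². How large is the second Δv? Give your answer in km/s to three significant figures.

μ = GM = 6.674×10⁻¹¹ × 5.972×10²⁴ = 3.986×10¹⁴ m³/s².
r₁ = 6371 + 1280 = 7651.0 km = 7.6510×10⁶ m.
r₂ = 6371 + 19720 = 26091 km = 2.6091×10⁷ m.
Transfer ellipse a_t = (r₁ + r₂)/2 = 1.687×10⁷ m.
At r₁: circular v_c1 = √(μ/r₁) = 7218 m/s; transfer-perigee v_p = √[μ(2/r₁ − 1/a_t)] = 8976 m/s.
At r₂: circular v_c2 = √(μ/r₂) = 3908 m/s; transfer-apogee v_a = √[μ(2/r₂ − 1/a_t)] = 2632 m/s.
Δv₂ = v_c2 − v_a = 1276 m/s.
= 1.276 km/s.

Δv ≈ 1.28 km/s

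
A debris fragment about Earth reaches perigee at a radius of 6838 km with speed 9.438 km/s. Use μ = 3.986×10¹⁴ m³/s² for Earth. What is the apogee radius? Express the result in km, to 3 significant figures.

apogee radius ≈ 22100 km

r_p = 6.838×10⁶ m.
Specific energy ε = v²/2 − μ/r = -1.375×10⁷ J/kg, so a = −μ/(2ε) = 1.449×10⁷ m.
The apsides satisfy r_p + r_a = 2a, so the apogee radius is 2a − r_p = 2.214×10⁷ m = 22143 km.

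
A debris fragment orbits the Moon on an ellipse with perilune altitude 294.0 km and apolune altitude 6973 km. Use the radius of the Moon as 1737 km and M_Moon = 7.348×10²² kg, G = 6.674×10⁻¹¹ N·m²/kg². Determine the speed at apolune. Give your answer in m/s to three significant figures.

v ≈ 461 m/s

μ = GM = 6.674×10⁻¹¹ × 7.348×10²² = 4.904×10¹² m³/s².
r_p = 1737 + 294.0 = 2031.0 km = 2.0310×10⁶ m.
r_a = 1737 + 6973 = 8710.0 km = 8.7100×10⁶ m.
Semi-major axis a = (r_p + r_a)/2 = 5370.5 km = 5.370×10⁶ m.
Vis-viva: v² = μ(2/r − 1/a) = 4.904×10¹² × (2.296×10⁻⁷ − 1.862×10⁻⁷) = 2.129×10⁵ m²/s².
v = 461.4 m/s.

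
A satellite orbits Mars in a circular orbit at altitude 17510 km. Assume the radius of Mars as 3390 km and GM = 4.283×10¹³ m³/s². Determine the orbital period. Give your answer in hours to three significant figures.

T ≈ 25.5 hours

r = 3390 + 17510 = 20900 km = 2.0900×10⁷ m.
Kepler's third law: T = 2π√(r³/μ) = 2π√((2.090×10⁷)³ / 4.283×10¹³).
r³/μ = 2.132×10⁸ s², so T = 2π × 1.460×10⁴ = 9.173×10⁴ s.
Converting: 9.173×10⁴ s ÷ 3600 = 25.48 hours.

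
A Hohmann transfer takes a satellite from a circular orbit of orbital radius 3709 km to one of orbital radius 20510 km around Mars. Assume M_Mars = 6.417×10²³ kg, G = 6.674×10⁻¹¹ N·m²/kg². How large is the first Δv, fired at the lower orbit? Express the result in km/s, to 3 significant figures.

μ = GM = 6.674×10⁻¹¹ × 6.417×10²³ = 4.283×10¹³ m³/s².
r₁ = 3709 km = 3.709×10⁶ m.
r₂ = 20510 km = 2.051×10⁷ m.
Transfer ellipse a_t = (r₁ + r₂)/2 = 1.211×10⁷ m.
At r₁: circular v_c1 = √(μ/r₁) = 3398 m/s; transfer-periapsis v_p = √[μ(2/r₁ − 1/a_t)] = 4422 m/s.
Δv₁ = v_p − v_c1 = 1024 m/s.
= 1.024 km/s.

Δv ≈ 1.02 km/s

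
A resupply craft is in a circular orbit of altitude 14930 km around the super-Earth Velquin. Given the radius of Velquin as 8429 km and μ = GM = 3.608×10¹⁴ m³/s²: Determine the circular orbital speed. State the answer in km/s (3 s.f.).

v ≈ 3.93 km/s

r = 8429 + 14930 = 23359 km = 2.3359×10⁷ m.
For a circular orbit v = √(μ/r) = √(3.608×10¹⁴ / 2.336×10⁷) = √(1.545×10⁷) = 3930 m/s.
That is 3.930 km/s.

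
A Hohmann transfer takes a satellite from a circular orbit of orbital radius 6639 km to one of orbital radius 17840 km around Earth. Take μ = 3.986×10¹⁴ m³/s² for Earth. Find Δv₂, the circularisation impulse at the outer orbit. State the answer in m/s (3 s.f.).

Δv ≈ 1250 m/s

r₁ = 6639 km = 6.639×10⁶ m.
r₂ = 17840 km = 1.784×10⁷ m.
Transfer ellipse a_t = (r₁ + r₂)/2 = 1.224×10⁷ m.
At r₁: circular v_c1 = √(μ/r₁) = 7748 m/s; transfer-perigee v_p = √[μ(2/r₁ − 1/a_t)] = 9355 m/s.
At r₂: circular v_c2 = √(μ/r₂) = 4727 m/s; transfer-apogee v_a = √[μ(2/r₂ − 1/a_t)] = 3481 m/s.
Δv₂ = v_c2 − v_a = 1246 m/s.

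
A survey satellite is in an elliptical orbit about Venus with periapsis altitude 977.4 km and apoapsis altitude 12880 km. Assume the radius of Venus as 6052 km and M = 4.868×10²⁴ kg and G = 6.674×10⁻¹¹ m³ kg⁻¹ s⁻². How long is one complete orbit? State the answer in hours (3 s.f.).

T ≈ 4.53 hours

μ = GM = 6.674×10⁻¹¹ × 4.868×10²⁴ = 3.249×10¹⁴ m³/s².
r_p = 6052 + 977.4 = 7029.4 km = 7.0294×10⁶ m.
r_a = 6052 + 12880 = 18932 km = 1.8932×10⁷ m.
Semi-major axis a = (r_p + r_a)/2 = (7029.4 + 18932)/2 = 12981 km = 1.298×10⁷ m.
By Kepler's third law T = 2π√(a³/μ) = 2π × 2.595×10³ = 1.630×10⁴ s.
= 4.529 hours.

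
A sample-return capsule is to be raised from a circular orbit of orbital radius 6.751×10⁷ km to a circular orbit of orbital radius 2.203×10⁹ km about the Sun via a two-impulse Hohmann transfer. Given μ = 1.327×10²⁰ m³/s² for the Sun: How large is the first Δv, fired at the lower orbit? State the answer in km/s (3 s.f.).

r₁ = 6.751×10⁷ km = 6.751×10¹⁰ m.
r₂ = 2.203×10⁹ km = 2.203×10¹² m.
Transfer ellipse a_t = (r₁ + r₂)/2 = 1.135×10¹² m.
At r₁: circular v_c1 = √(μ/r₁) = 44340 m/s; transfer-perihelion v_p = √[μ(2/r₁ − 1/a_t)] = 61760 m/s.
Δv₁ = v_p − v_c1 = 17430 m/s.
= 17.43 km/s.

Δv ≈ 17.4 km/s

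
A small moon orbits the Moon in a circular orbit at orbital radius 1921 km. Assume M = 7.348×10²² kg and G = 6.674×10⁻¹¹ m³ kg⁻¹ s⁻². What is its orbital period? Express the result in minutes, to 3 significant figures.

μ = GM = 6.674×10⁻¹¹ × 7.348×10²² = 4.904×10¹² m³/s².
r = 1921 km = 1.921×10⁶ m.
Kepler's third law: T = 2π√(r³/μ) = 2π√((1.921×10⁶)³ / 4.904×10¹²).
r³/μ = 1.446×10⁶ s², so T = 2π × 1.202×10³ = 7.554×10³ s.
Converting: 7.554×10³ s ÷ 60.00 = 125.9 minutes.

T ≈ 126 minutes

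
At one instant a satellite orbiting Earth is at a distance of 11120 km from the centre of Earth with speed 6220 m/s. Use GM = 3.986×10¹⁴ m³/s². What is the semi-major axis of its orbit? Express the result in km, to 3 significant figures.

r = 1.112×10⁷ m.
Vis-viva rearranged: 1/a = 2/r − v²/μ = 1.799×10⁻⁷ − 9.706×10⁻⁸ = 8.280×10⁻⁸ m⁻¹.
a = 1.208×10⁷ m = 12078 km.

a ≈ 12100 km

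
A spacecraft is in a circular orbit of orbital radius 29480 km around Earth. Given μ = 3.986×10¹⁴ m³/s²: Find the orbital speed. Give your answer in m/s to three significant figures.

r = 29480 km = 2.948×10⁷ m.
For a circular orbit v = √(μ/r) = √(3.986×10¹⁴ / 2.948×10⁷) = √(1.352×10⁷) = 3677 m/s.

v ≈ 3680 m/s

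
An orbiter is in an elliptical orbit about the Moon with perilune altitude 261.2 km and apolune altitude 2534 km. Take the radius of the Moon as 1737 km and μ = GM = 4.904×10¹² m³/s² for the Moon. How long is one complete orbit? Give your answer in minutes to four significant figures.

r_p = 1737 + 261.2 = 1998.2 km = 1.9982×10⁶ m.
r_a = 1737 + 2534 = 4271.0 km = 4.2710×10⁶ m.
Semi-major axis a = (r_p + r_a)/2 = (1998.2 + 4271.0)/2 = 3134.6 km = 3.135×10⁶ m.
By Kepler's third law T = 2π√(a³/μ) = 2π × 2.506×10³ = 1.575×10⁴ s.
= 262.4 minutes.

T ≈ 262.4 minutes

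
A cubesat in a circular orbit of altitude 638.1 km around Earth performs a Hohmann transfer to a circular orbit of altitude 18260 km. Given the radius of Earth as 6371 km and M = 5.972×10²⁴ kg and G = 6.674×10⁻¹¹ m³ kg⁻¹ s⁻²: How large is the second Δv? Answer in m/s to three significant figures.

μ = GM = 6.674×10⁻¹¹ × 5.972×10²⁴ = 3.986×10¹⁴ m³/s².
r₁ = 6371 + 638.1 = 7009.1 km = 7.0091×10⁶ m.
r₂ = 6371 + 18260 = 24631 km = 2.4631×10⁷ m.
Transfer ellipse a_t = (r₁ + r₂)/2 = 1.582×10⁷ m.
At r₁: circular v_c1 = √(μ/r₁) = 7541 m/s; transfer-perigee v_p = √[μ(2/r₁ − 1/a_t)] = 9409 m/s.
At r₂: circular v_c2 = √(μ/r₂) = 4023 m/s; transfer-apogee v_a = √[μ(2/r₂ − 1/a_t)] = 2678 m/s.
Δv₂ = v_c2 − v_a = 1345 m/s.

Δv ≈ 1350 m/s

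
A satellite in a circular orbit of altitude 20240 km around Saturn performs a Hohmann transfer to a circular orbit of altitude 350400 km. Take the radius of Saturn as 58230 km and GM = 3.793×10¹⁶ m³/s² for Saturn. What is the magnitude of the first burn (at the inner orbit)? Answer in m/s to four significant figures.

Δv ≈ 6492 m/s

r₁ = 58230 + 20240 = 78470 km = 7.8470×10⁷ m.
r₂ = 58230 + 350400 = 408630 km = 4.0863×10⁸ m.
Transfer ellipse a_t = (r₁ + r₂)/2 = 2.436×10⁸ m.
At r₁: circular v_c1 = √(μ/r₁) = 21990 m/s; transfer-perikrone v_p = √[μ(2/r₁ − 1/a_t)] = 28480 m/s.
Δv₁ = v_p − v_c1 = 6492 m/s.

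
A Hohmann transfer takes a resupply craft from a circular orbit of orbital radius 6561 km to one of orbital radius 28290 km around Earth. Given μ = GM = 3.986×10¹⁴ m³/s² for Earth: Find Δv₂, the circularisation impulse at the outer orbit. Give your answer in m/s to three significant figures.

Δv ≈ 1450 m/s

r₁ = 6561 km = 6.561×10⁶ m.
r₂ = 28290 km = 2.829×10⁷ m.
Transfer ellipse a_t = (r₁ + r₂)/2 = 1.743×10⁷ m.
At r₁: circular v_c1 = √(μ/r₁) = 7794 m/s; transfer-perigee v_p = √[μ(2/r₁ − 1/a_t)] = 9931 m/s.
At r₂: circular v_c2 = √(μ/r₂) = 3754 m/s; transfer-apogee v_a = √[μ(2/r₂ − 1/a_t)] = 2303 m/s.
Δv₂ = v_c2 − v_a = 1450 m/s.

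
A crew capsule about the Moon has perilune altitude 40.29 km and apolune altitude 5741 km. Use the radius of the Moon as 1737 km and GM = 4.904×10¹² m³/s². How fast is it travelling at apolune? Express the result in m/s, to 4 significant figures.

r_p = 1737 + 40.29 = 1777.3 km = 1.7773×10⁶ m.
r_a = 1737 + 5741 = 7478.0 km = 7.4780×10⁶ m.
Semi-major axis a = (r_p + r_a)/2 = 4627.6 km = 4.628×10⁶ m.
Vis-viva: v² = μ(2/r − 1/a) = 4.904×10¹² × (2.675×10⁻⁷ − 2.161×10⁻⁷) = 2.519×10⁵ m²/s².
v = 501.9 m/s.

v ≈ 501.9 m/s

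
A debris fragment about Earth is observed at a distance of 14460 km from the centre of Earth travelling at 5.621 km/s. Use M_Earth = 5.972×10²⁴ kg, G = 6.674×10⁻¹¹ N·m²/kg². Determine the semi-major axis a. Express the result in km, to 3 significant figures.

μ = GM = 6.674×10⁻¹¹ × 5.972×10²⁴ = 3.986×10¹⁴ m³/s².
r = 1.446×10⁷ m.
Vis-viva rearranged: 1/a = 2/r − v²/μ = 1.383×10⁻⁷ − 7.927×10⁻⁸ = 5.904×10⁻⁸ m⁻¹.
a = 1.694×10⁷ m = 16938 km.

a ≈ 16900 km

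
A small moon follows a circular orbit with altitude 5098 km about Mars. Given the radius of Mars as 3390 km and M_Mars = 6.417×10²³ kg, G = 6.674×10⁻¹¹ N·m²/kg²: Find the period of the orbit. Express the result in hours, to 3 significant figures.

T ≈ 6.60 hours

μ = GM = 6.674×10⁻¹¹ × 6.417×10²³ = 4.283×10¹³ m³/s².
r = 3390 + 5098 = 8488.0 km = 8.4880×10⁶ m.
Kepler's third law: T = 2π√(r³/μ) = 2π√((8.488×10⁶)³ / 4.283×10¹³).
r³/μ = 1.428×10⁷ s², so T = 2π × 3.779×10³ = 2.374×10⁴ s.
Converting: 2.374×10⁴ s ÷ 3600 = 6.595 hours.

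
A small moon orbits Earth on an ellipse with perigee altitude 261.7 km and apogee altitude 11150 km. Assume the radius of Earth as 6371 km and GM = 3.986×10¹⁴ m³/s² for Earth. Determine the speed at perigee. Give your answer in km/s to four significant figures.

v ≈ 9.337 km/s

r_p = 6371 + 261.7 = 6632.7 km = 6.6327×10⁶ m.
r_a = 6371 + 11150 = 17521 km = 1.7521×10⁷ m.
Semi-major axis a = (r_p + r_a)/2 = 12077 km = 1.208×10⁷ m.
Vis-viva: v² = μ(2/r − 1/a) = 3.986×10¹⁴ × (3.015×10⁻⁷ − 8.280×10⁻⁸) = 8.719×10⁷ m²/s².
v = 9337 m/s = 9.337 km/s.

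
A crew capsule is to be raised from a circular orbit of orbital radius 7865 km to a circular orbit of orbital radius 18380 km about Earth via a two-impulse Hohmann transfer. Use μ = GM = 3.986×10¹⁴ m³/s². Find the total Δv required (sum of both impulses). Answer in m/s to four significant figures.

r₁ = 7865 km = 7.865×10⁶ m.
r₂ = 18380 km = 1.838×10⁷ m.
Transfer ellipse a_t = (r₁ + r₂)/2 = 1.312×10⁷ m.
At r₁: circular v_c1 = √(μ/r₁) = 7119 m/s; transfer-perigee v_p = √[μ(2/r₁ − 1/a_t)] = 8425 m/s.
Δv₁ = v_p − v_c1 = 1306 m/s.
At r₂: circular v_c2 = √(μ/r₂) = 4657 m/s; transfer-apogee v_a = √[μ(2/r₂ − 1/a_t)] = 3605 m/s.
Δv₂ = v_c2 − v_a = 1052 m/s.
Total Δv = Δv₁ + Δv₂ = 2358 m/s.

Δv_total ≈ 2358 m/s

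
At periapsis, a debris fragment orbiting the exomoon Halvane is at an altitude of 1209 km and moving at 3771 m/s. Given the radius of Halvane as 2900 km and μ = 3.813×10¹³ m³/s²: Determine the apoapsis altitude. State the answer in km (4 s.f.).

apoapsis altitude ≈ 10570 km

r_p = 2900 + 1209 = 4109.0 km = 4.109×10⁶ m.
Specific energy ε = v²/2 − μ/r = -2.169×10⁶ J/kg, so a = −μ/(2ε) = 8.788×10⁶ m.
The apsides satisfy r_p + r_a = 2a, so the apoapsis radius is 2a − r_p = 1.347×10⁷ m = 13467 km.
Apoapsis altitude = 13467 − 2900 = 10567 km.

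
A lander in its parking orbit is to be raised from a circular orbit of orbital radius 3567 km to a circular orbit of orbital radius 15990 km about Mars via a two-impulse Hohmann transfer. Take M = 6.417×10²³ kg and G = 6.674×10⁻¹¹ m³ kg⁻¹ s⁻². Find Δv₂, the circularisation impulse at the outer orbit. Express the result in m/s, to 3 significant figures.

μ = GM = 6.674×10⁻¹¹ × 6.417×10²³ = 4.283×10¹³ m³/s².
r₁ = 3567 km = 3.567×10⁶ m.
r₂ = 15990 km = 1.599×10⁷ m.
Transfer ellipse a_t = (r₁ + r₂)/2 = 9.778×10⁶ m.
At r₁: circular v_c1 = √(μ/r₁) = 3465 m/s; transfer-periapsis v_p = √[μ(2/r₁ − 1/a_t)] = 4431 m/s.
At r₂: circular v_c2 = √(μ/r₂) = 1637 m/s; transfer-apoapsis v_a = √[μ(2/r₂ − 1/a_t)] = 988.4 m/s.
Δv₂ = v_c2 − v_a = 648.1 m/s.

Δv ≈ 648 m/s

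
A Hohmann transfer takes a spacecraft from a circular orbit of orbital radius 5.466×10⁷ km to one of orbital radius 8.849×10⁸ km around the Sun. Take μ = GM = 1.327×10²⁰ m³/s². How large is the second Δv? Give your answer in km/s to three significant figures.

r₁ = 5.466×10⁷ km = 5.466×10¹⁰ m.
r₂ = 8.849×10⁸ km = 8.849×10¹¹ m.
Transfer ellipse a_t = (r₁ + r₂)/2 = 4.698×10¹¹ m.
At r₁: circular v_c1 = √(μ/r₁) = 49270 m/s; transfer-perihelion v_p = √[μ(2/r₁ − 1/a_t)] = 67620 m/s.
At r₂: circular v_c2 = √(μ/r₂) = 12250 m/s; transfer-aphelion v_a = √[μ(2/r₂ − 1/a_t)] = 4177 m/s.
Δv₂ = v_c2 − v_a = 8069 m/s.
= 8.069 km/s.

Δv ≈ 8.07 km/s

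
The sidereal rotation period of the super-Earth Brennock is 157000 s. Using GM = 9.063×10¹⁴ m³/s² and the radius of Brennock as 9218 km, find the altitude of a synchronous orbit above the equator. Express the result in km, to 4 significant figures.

A synchronous orbit has period T, so by Kepler's third law a = (μT²/4π²)^(1/3).
μT²/4π² = 9.063×10¹⁴ × (1.570×10⁵)² / 39.48 = 5.659×10²³ m³.
a = 8.271×10⁷ m = 82712 km.
Altitude h = a − R = 82712 − 9218 = 73494 km.

h_sync ≈ 73490 km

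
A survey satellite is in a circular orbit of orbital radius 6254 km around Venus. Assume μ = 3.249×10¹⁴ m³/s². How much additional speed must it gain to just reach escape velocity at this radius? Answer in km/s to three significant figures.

Δv ≈ 2.99 km/s

r = 6254 km = 6.254×10⁶ m.
Circular speed v_c = √(μ/r) = 7208 m/s.
Escape speed v_esc = √(2μ/r) = √2 × v_c = 10190 m/s.
Δv = v_esc − v_c = 2986 m/s = 2.986 km/s.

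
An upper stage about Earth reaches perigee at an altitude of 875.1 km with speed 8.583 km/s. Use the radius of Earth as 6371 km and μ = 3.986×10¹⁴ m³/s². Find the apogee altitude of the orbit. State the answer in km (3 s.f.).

apogee altitude ≈ 8310 km

r_p = 6371 + 875.1 = 7246.1 km = 7.246×10⁶ m.
Specific energy ε = v²/2 − μ/r = -1.817×10⁷ J/kg, so a = −μ/(2ε) = 1.097×10⁷ m.
The apsides satisfy r_p + r_a = 2a, so the apogee radius is 2a − r_p = 1.469×10⁷ m = 14685 km.
Apogee altitude = 14685 − 6371 = 8314.2 km.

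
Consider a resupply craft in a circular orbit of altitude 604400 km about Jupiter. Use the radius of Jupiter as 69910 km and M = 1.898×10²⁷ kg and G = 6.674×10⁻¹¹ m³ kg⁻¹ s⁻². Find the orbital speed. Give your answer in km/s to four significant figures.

μ = GM = 6.674×10⁻¹¹ × 1.898×10²⁷ = 1.267×10¹⁷ m³/s².
r = 69910 + 604400 = 674310 km = 6.7431×10⁸ m.
For a circular orbit v = √(μ/r) = √(1.267×10¹⁷ / 6.743×10⁸) = √(1.879×10⁸) = 13710 m/s.
That is 13.71 km/s.

v ≈ 13.71 km/s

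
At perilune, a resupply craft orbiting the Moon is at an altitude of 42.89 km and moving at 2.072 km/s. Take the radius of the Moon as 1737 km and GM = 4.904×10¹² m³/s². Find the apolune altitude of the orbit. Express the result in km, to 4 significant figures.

apolune altitude ≈ 4540 km

r_p = 1737 + 42.89 = 1779.9 km = 1.780×10⁶ m.
Specific energy ε = v²/2 − μ/r = -6.086×10⁵ J/kg, so a = −μ/(2ε) = 4.029×10⁶ m.
The apsides satisfy r_p + r_a = 2a, so the apolune radius is 2a − r_p = 6.277×10⁶ m = 6277.5 km.
Apolune altitude = 6277.5 − 1737 = 4540.5 km.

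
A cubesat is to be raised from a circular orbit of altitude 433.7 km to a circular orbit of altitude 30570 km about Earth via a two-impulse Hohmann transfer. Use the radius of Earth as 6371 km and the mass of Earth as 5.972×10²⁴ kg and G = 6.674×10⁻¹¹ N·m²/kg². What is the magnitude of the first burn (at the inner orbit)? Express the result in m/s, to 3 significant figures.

Δv ≈ 2290 m/s

μ = GM = 6.674×10⁻¹¹ × 5.972×10²⁴ = 3.986×10¹⁴ m³/s².
r₁ = 6371 + 433.7 = 6804.7 km = 6.8047×10⁶ m.
r₂ = 6371 + 30570 = 36941 km = 3.6941×10⁷ m.
Transfer ellipse a_t = (r₁ + r₂)/2 = 2.187×10⁷ m.
At r₁: circular v_c1 = √(μ/r₁) = 7653 m/s; transfer-perigee v_p = √[μ(2/r₁ − 1/a_t)] = 9946 m/s.
Δv₁ = v_p − v_c1 = 2293 m/s.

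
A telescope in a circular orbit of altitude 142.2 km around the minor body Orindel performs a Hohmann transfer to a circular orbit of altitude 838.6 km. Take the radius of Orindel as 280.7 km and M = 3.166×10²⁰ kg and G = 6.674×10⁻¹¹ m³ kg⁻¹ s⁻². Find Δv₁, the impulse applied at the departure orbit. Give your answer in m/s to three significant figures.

μ = GM = 6.674×10⁻¹¹ × 3.166×10²⁰ = 2.113×10¹⁰ m³/s².
r₁ = 280.7 + 142.2 = 422.90 km = 4.2290×10⁵ m.
r₂ = 280.7 + 838.6 = 1119.3 km = 1.1193×10⁶ m.
Transfer ellipse a_t = (r₁ + r₂)/2 = 7.711×10⁵ m.
At r₁: circular v_c1 = √(μ/r₁) = 223.5 m/s; transfer-periapsis v_p = √[μ(2/r₁ − 1/a_t)] = 269.3 m/s.
Δv₁ = v_p − v_c1 = 45.78 m/s.

Δv ≈ 45.8 m/s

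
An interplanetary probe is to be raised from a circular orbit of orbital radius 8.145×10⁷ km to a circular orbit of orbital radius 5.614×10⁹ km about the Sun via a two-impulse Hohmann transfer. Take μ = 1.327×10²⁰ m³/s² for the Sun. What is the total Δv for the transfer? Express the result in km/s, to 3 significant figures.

Δv_total ≈ 20.3 km/s

r₁ = 8.145×10⁷ km = 8.145×10¹⁰ m.
r₂ = 5.614×10⁹ km = 5.614×10¹² m.
Transfer ellipse a_t = (r₁ + r₂)/2 = 2.848×10¹² m.
At r₁: circular v_c1 = √(μ/r₁) = 40360 m/s; transfer-perihelion v_p = √[μ(2/r₁ − 1/a_t)] = 56670 m/s.
Δv₁ = v_p − v_c1 = 16310 m/s.
At r₂: circular v_c2 = √(μ/r₂) = 4862 m/s; transfer-aphelion v_a = √[μ(2/r₂ − 1/a_t)] = 822.2 m/s.
Δv₂ = v_c2 − v_a = 4040 m/s.
Total Δv = Δv₁ + Δv₂ = 20350 m/s = 20.35 km/s.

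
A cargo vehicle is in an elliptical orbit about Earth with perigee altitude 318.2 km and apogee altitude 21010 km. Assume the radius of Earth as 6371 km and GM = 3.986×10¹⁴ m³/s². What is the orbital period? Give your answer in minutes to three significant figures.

r_p = 6371 + 318.2 = 6689.2 km = 6.6892×10⁶ m.
r_a = 6371 + 21010 = 27381 km = 2.7381×10⁷ m.
Semi-major axis a = (r_p + r_a)/2 = (6689.2 + 27381)/2 = 17035 km = 1.704×10⁷ m.
By Kepler's third law T = 2π√(a³/μ) = 2π × 3.522×10³ = 2.213×10⁴ s.
= 368.8 minutes.

T ≈ 369 minutes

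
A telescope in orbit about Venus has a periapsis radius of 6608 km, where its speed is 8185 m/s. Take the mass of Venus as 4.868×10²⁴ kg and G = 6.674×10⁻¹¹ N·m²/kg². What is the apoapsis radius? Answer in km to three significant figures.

apoapsis radius ≈ 14100 km

μ = GM = 6.674×10⁻¹¹ × 4.868×10²⁴ = 3.249×10¹⁴ m³/s².
r_p = 6.608×10⁶ m.
Specific energy ε = v²/2 − μ/r = -1.567×10⁷ J/kg, so a = −μ/(2ε) = 1.037×10⁷ m.
The apsides satisfy r_p + r_a = 2a, so the apoapsis radius is 2a − r_p = 1.413×10⁷ m = 14126 km.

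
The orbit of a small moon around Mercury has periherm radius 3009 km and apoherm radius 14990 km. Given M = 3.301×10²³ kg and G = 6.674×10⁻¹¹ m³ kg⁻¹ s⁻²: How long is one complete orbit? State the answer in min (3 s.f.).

T ≈ 602 min

μ = GM = 6.674×10⁻¹¹ × 3.301×10²³ = 2.203×10¹³ m³/s².
Semi-major axis a = (r_p + r_a)/2 = (3009.0 + 14990)/2 = 8999.5 km = 9.000×10⁶ m.
By Kepler's third law T = 2π√(a³/μ) = 2π × 5.752×10³ = 3.614×10⁴ s.
= 602.3 min.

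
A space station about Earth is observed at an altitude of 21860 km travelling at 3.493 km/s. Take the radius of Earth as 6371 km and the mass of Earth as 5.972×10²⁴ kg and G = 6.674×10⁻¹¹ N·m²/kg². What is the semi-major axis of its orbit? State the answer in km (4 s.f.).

a ≈ 24860 km

μ = GM = 6.674×10⁻¹¹ × 5.972×10²⁴ = 3.986×10¹⁴ m³/s².
r = 6371 + 21860 = 28231 km = 2.823×10⁷ m.
Specific orbital energy ε = v²/2 − μ/r = (3493)²/2 − 3.986×10¹⁴/2.823×10⁷ = -8.018×10⁶ J/kg.
Since ε = −μ/(2a), a = −μ/(2ε) = 2.486×10⁷ m = 24856 km.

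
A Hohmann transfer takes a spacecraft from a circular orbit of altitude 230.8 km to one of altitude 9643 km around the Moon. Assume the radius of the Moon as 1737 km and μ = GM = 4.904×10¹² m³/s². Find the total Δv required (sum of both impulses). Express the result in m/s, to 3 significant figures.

r₁ = 1737 + 230.8 = 1967.8 km = 1.9678×10⁶ m.
r₂ = 1737 + 9643 = 11380 km = 1.1380×10⁷ m.
Transfer ellipse a_t = (r₁ + r₂)/2 = 6.674×10⁶ m.
At r₁: circular v_c1 = √(μ/r₁) = 1579 m/s; transfer-perilune v_p = √[μ(2/r₁ − 1/a_t)] = 2061 m/s.
Δv₁ = v_p − v_c1 = 482.8 m/s.
At r₂: circular v_c2 = √(μ/r₂) = 656.5 m/s; transfer-apolune v_a = √[μ(2/r₂ − 1/a_t)] = 356.5 m/s.
Δv₂ = v_c2 − v_a = 300.0 m/s.
Total Δv = Δv₁ + Δv₂ = 782.8 m/s.

Δv_total ≈ 783 m/s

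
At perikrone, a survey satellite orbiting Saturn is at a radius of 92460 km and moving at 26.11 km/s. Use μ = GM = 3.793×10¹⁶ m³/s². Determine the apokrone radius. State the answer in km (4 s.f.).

r_p = 9.246×10⁷ m.
Specific energy ε = v²/2 − μ/r = -6.937×10⁷ J/kg, so a = −μ/(2ε) = 2.734×10⁸ m.
The apsides satisfy r_p + r_a = 2a, so the apokrone radius is 2a − r_p = 4.544×10⁸ m = 4.5435×10⁵ km.

apokrone radius ≈ 4.544×10⁵ km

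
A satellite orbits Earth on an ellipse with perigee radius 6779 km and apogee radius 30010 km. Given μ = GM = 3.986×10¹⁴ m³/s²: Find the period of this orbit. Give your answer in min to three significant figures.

Semi-major axis a = (r_p + r_a)/2 = (6779.0 + 30010)/2 = 18394 km = 1.839×10⁷ m.
By Kepler's third law T = 2π√(a³/μ) = 2π × 3.952×10³ = 2.483×10⁴ s.
= 413.8 min.

T ≈ 414 min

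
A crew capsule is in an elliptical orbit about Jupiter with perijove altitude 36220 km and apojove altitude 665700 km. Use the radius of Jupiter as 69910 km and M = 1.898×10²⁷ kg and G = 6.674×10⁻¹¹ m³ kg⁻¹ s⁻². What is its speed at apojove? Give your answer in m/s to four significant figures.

v ≈ 6590 m/s

μ = GM = 6.674×10⁻¹¹ × 1.898×10²⁷ = 1.267×10¹⁷ m³/s².
r_p = 69910 + 36220 = 106130 km = 1.0613×10⁸ m.
r_a = 69910 + 665700 = 735610 km = 7.3561×10⁸ m.
Semi-major axis a = (r_p + r_a)/2 = 4.2087×10⁵ km = 4.209×10⁸ m.
Vis-viva: v² = μ(2/r − 1/a) = 1.267×10¹⁷ × (2.719×10⁻⁹ − 2.376×10⁻⁹) = 4.342×10⁷ m²/s².
v = 6590 m/s.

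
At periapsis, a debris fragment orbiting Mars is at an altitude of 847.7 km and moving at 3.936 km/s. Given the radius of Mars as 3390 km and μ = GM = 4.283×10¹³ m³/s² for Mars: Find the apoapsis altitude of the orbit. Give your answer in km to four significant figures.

r_p = 3390 + 847.7 = 4237.7 km = 4.238×10⁶ m.
Specific energy ε = v²/2 − μ/r = -2.361×10⁶ J/kg, so a = −μ/(2ε) = 9.071×10⁶ m.
The apsides satisfy r_p + r_a = 2a, so the apoapsis radius is 2a − r_p = 1.390×10⁷ m = 13904 km.
Apoapsis altitude = 13904 − 3390 = 10514 km.

apoapsis altitude ≈ 10510 km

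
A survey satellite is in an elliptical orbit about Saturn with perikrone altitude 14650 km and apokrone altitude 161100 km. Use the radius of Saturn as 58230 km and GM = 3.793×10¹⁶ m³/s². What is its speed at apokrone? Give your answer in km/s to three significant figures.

r_p = 58230 + 14650 = 72880 km = 7.2880×10⁷ m.
r_a = 58230 + 161100 = 219330 km = 2.1933×10⁸ m.
Semi-major axis a = (r_p + r_a)/2 = 1.4610×10⁵ km = 1.461×10⁸ m.
Vis-viva: v² = μ(2/r − 1/a) = 3.793×10¹⁶ × (9.119×10⁻⁹ − 6.844×10⁻⁹) = 8.626×10⁷ m²/s².
v = 9288 m/s = 9.288 km/s.

v ≈ 9.29 km/s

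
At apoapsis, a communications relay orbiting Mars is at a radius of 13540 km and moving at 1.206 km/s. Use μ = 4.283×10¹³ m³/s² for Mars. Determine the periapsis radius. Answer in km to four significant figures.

r_a = 1.354×10⁷ m.
Specific energy ε = v²/2 − μ/r = -2.436×10⁶ J/kg, so a = −μ/(2ε) = 8.791×10⁶ m.
The apsides satisfy r_p + r_a = 2a, so the periapsis radius is 2a − r_a = 4.042×10⁶ m = 4042.1 km.

periapsis radius ≈ 4042 km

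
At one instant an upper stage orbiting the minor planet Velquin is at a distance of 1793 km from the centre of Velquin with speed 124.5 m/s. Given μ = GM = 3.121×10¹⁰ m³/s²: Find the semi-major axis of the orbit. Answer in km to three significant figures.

a ≈ 1620 km

r = 1.793×10⁶ m.
Vis-viva rearranged: 1/a = 2/r − v²/μ = 1.115×10⁻⁶ − 4.966×10⁻⁷ = 6.188×10⁻⁷ m⁻¹.
a = 1.616×10⁶ m = 1616.0 km.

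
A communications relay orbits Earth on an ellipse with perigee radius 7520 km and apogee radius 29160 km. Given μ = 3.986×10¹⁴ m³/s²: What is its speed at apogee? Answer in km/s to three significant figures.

v ≈ 2.37 km/s

Semi-major axis a = (r_p + r_a)/2 = 18340 km = 1.834×10⁷ m.
Vis-viva: v² = μ(2/r − 1/a) = 3.986×10¹⁴ × (6.859×10⁻⁸ − 5.453×10⁻⁸) = 5.605×10⁶ m²/s².
v = 2367 m/s = 2.367 km/s.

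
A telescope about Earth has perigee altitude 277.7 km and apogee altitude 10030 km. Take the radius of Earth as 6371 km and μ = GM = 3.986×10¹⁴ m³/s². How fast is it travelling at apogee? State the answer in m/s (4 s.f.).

r_p = 6371 + 277.7 = 6648.7 km = 6.6487×10⁶ m.
r_a = 6371 + 10030 = 16401 km = 1.6401×10⁷ m.
Semi-major axis a = (r_p + r_a)/2 = 11525 km = 1.152×10⁷ m.
Vis-viva: v² = μ(2/r − 1/a) = 3.986×10¹⁴ × (1.219×10⁻⁷ − 8.677×10⁻⁸) = 1.402×10⁷ m²/s².
v = 3744 m/s.

v ≈ 3744 m/s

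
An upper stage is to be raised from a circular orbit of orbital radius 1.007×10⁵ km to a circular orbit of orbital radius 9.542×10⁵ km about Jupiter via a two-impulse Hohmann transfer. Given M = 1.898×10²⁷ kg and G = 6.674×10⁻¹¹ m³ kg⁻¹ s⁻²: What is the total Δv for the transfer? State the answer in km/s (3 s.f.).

Δv_total ≈ 18.7 km/s

μ = GM = 6.674×10⁻¹¹ × 1.898×10²⁷ = 1.267×10¹⁷ m³/s².
r₁ = 1.007×10⁵ km = 1.007×10⁸ m.
r₂ = 9.542×10⁵ km = 9.542×10⁸ m.
Transfer ellipse a_t = (r₁ + r₂)/2 = 5.274×10⁸ m.
At r₁: circular v_c1 = √(μ/r₁) = 35470 m/s; transfer-perijove v_p = √[μ(2/r₁ − 1/a_t)] = 47700 m/s.
Δv₁ = v_p − v_c1 = 12240 m/s.
At r₂: circular v_c2 = √(μ/r₂) = 11520 m/s; transfer-apojove v_a = √[μ(2/r₂ − 1/a_t)] = 5034 m/s.
Δv₂ = v_c2 − v_a = 6487 m/s.
Total Δv = Δv₁ + Δv₂ = 18720 m/s = 18.72 km/s.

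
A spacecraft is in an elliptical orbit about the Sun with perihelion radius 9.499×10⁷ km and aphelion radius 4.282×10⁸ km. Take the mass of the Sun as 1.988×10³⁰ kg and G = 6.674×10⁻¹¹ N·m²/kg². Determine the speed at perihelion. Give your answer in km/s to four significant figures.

μ = GM = 6.674×10⁻¹¹ × 1.988×10³⁰ = 1.327×10²⁰ m³/s².
Semi-major axis a = (r_p + r_a)/2 = 2.6160×10⁸ km = 2.616×10¹¹ m.
Vis-viva: v² = μ(2/r − 1/a) = 1.327×10²⁰ × (2.105×10⁻¹¹ − 3.823×10⁻¹²) = 2.286×10⁹ m²/s².
v = 47820 m/s = 47.82 km/s.

v ≈ 47.82 km/s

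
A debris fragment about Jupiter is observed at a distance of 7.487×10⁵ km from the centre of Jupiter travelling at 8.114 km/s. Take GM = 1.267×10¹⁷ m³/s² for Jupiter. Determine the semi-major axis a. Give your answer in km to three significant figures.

a ≈ 4.65×10⁵ km

r = 7.487×10⁸ m.
Vis-viva rearranged: 1/a = 2/r − v²/μ = 2.671×10⁻⁹ − 5.196×10⁻¹⁰ = 2.152×10⁻⁹ m⁻¹.
a = 4.648×10⁸ m = 4.6476×10⁵ km.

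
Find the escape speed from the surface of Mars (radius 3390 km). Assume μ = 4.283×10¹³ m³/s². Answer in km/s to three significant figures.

r = R = 3.390×10⁶ m.
Escape speed v_esc = √(2μ/r) = √(2 × 4.283×10¹³ / 3.390×10⁶) = √(2.527×10⁷) = 5027 m/s.
= 5.027 km/s.

v_esc ≈ 5.03 km/s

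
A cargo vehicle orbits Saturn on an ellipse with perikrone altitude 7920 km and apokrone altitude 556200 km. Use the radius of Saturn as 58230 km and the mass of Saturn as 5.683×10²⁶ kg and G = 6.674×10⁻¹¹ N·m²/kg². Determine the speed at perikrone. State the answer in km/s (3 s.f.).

v ≈ 32.2 km/s

μ = GM = 6.674×10⁻¹¹ × 5.683×10²⁶ = 3.793×10¹⁶ m³/s².
r_p = 58230 + 7920 = 66150 km = 6.6150×10⁷ m.
r_a = 58230 + 556200 = 614430 km = 6.1443×10⁸ m.
Semi-major axis a = (r_p + r_a)/2 = 3.4029×10⁵ km = 3.403×10⁸ m.
Vis-viva: v² = μ(2/r − 1/a) = 3.793×10¹⁶ × (3.023×10⁻⁸ − 2.939×10⁻⁹) = 1.035×10⁹ m²/s².
v = 32180 m/s = 32.18 km/s.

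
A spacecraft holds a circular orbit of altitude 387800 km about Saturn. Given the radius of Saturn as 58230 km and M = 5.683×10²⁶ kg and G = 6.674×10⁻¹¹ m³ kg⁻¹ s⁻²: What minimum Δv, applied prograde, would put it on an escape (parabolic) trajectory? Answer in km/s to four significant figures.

μ = GM = 6.674×10⁻¹¹ × 5.683×10²⁶ = 3.793×10¹⁶ m³/s².
r = 58230 + 387800 = 446030 km = 4.4603×10⁸ m.
Circular speed v_c = √(μ/r) = 9221 m/s.
Escape speed v_esc = √(2μ/r) = √2 × v_c = 13040 m/s.
Δv = v_esc − v_c = 3820 m/s = 3.820 km/s.

Δv ≈ 3.820 km/s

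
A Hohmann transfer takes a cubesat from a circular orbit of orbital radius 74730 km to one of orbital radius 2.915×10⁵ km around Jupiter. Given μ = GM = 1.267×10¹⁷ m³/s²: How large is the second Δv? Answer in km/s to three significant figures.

Δv ≈ 7.53 km/s

r₁ = 74730 km = 7.473×10⁷ m.
r₂ = 2.915×10⁵ km = 2.915×10⁸ m.
Transfer ellipse a_t = (r₁ + r₂)/2 = 1.831×10⁸ m.
At r₁: circular v_c1 = √(μ/r₁) = 41180 m/s; transfer-perijove v_p = √[μ(2/r₁ − 1/a_t)] = 51950 m/s.
At r₂: circular v_c2 = √(μ/r₂) = 20850 m/s; transfer-apojove v_a = √[μ(2/r₂ − 1/a_t)] = 13320 m/s.
Δv₂ = v_c2 − v_a = 7530 m/s.
= 7.530 km/s.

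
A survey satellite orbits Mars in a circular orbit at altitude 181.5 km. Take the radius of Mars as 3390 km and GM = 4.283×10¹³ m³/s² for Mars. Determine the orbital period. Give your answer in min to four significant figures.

r = 3390 + 181.5 = 3571.5 km = 3.5715×10⁶ m.
Kepler's third law: T = 2π√(r³/μ) = 2π√((3.572×10⁶)³ / 4.283×10¹³).
r³/μ = 1.064×10⁶ s², so T = 2π × 1.031×10³ = 6.480×10³ s.
Converting: 6.480×10³ s ÷ 60.00 = 108.0 min.

T ≈ 108.0 min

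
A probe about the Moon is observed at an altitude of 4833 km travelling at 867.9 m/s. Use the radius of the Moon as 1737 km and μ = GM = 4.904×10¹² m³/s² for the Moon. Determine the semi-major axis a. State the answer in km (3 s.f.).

r = 1737 + 4833 = 6570.0 km = 6.570×10⁶ m.
Vis-viva rearranged: 1/a = 2/r − v²/μ = 3.044×10⁻⁷ − 1.536×10⁻⁷ = 1.508×10⁻⁷ m⁻¹.
a = 6.631×10⁶ m = 6630.6 km.

a ≈ 6630 km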